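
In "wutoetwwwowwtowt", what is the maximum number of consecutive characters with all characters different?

add w: [w] len 1
add u: [w, u] len 2
add t: [w, u, t] len 3
add o: [w, u, t, o] len 4
add e: [w, u, t, o, e] len 5
add t (repeat t, move left end past it): [o, e, t] len 3
add w: [o, e, t, w] len 4
add w (repeat w, move left end past it): [w] len 1
add w (repeat w, move left end past it): [w] len 1
add o: [w, o] len 2
add w (repeat w, move left end past it): [o, w] len 2
add w (repeat w, move left end past it): [w] len 1
add t: [w, t] len 2
add o: [w, t, o] len 3
add w (repeat w, move left end past it): [t, o, w] len 3
add t (repeat t, move left end past it): [o, w, t] len 3
Longest all-distinct length: 5.

5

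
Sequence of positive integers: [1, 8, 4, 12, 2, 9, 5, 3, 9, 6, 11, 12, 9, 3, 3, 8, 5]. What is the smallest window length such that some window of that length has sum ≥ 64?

add 1: running sum 1 < 64
add 8: running sum 9 < 64
add 4: running sum 13 < 64
add 12: running sum 25 < 64
add 2: running sum 27 < 64
add 9: running sum 36 < 64
add 5: running sum 41 < 64
add 3: running sum 44 < 64
add 9: running sum 53 < 64
add 6: running sum 59 < 64
add 11: shortest ending here [8, 4, 12, 2, 9, 5, 3, 9, 6, 11] sum 69, len 10
add 12: shortest ending here [12, 2, 9, 5, 3, 9, 6, 11, 12] sum 69, len 9
add 9: shortest ending here [9, 5, 3, 9, 6, 11, 12, 9] sum 64, len 8
add 3: shortest ending here [9, 5, 3, 9, 6, 11, 12, 9, 3] sum 67, len 9
add 3: shortest ending here [9, 5, 3, 9, 6, 11, 12, 9, 3, 3] sum 70, len 10
add 8: shortest ending here [3, 9, 6, 11, 12, 9, 3, 3, 8] sum 64, len 9
add 5: shortest ending here [9, 6, 11, 12, 9, 3, 3, 8, 5] sum 66, len 9
Shortest qualifying length: 8.

8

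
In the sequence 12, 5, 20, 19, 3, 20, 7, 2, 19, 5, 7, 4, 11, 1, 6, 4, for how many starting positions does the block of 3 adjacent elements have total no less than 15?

[12, 5, 20] → sum 37  ≥ 15 ✓
[5, 20, 19] → sum 44  ≥ 15 ✓
[20, 19, 3] → sum 42  ≥ 15 ✓
[19, 3, 20] → sum 42  ≥ 15 ✓
[3, 20, 7] → sum 30  ≥ 15 ✓
[20, 7, 2] → sum 29  ≥ 15 ✓
[7, 2, 19] → sum 28  ≥ 15 ✓
[2, 19, 5] → sum 26  ≥ 15 ✓
[19, 5, 7] → sum 31  ≥ 15 ✓
[5, 7, 4] → sum 16  ≥ 15 ✓
[7, 4, 11] → sum 22  ≥ 15 ✓
[4, 11, 1] → sum 16  ≥ 15 ✓
[11, 1, 6] → sum 18  ≥ 15 ✓
[1, 6, 4] → sum 11
13 windows satisfy the condition.

13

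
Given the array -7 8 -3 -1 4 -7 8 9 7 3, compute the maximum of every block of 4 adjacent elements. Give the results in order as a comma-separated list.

8, 8, 4, 8, 9, 9, 9

Sliding a size-4 window across the 10 values:
[-7, 8, -3, -1] → max 8
[8, -3, -1, 4] → max 8
[-3, -1, 4, -7] → max 4
[-1, 4, -7, 8] → max 8
[4, -7, 8, 9] → max 9
[-7, 8, 9, 7] → max 9
[8, 9, 7, 3] → max 9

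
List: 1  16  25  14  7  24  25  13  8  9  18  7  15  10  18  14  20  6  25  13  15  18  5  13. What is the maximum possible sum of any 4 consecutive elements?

71

Window sums for each of the 21 positions:
[1, 16, 25, 14] → sum 56
[16, 25, 14, 7] → sum 62
[25, 14, 7, 24] → sum 70
[14, 7, 24, 25] → sum 70
[7, 24, 25, 13] → sum 69
[24, 25, 13, 8] → sum 70
[25, 13, 8, 9] → sum 55
[13, 8, 9, 18] → sum 48
[8, 9, 18, 7] → sum 42
[9, 18, 7, 15] → sum 49
[18, 7, 15, 10] → sum 50
[7, 15, 10, 18] → sum 50
[15, 10, 18, 14] → sum 57
[10, 18, 14, 20] → sum 62
[18, 14, 20, 6] → sum 58
[14, 20, 6, 25] → sum 65
[20, 6, 25, 13] → sum 64
[6, 25, 13, 15] → sum 59
[25, 13, 15, 18] → sum 71
[13, 15, 18, 5] → sum 51
[15, 18, 5, 13] → sum 51
Maximum of these is 71.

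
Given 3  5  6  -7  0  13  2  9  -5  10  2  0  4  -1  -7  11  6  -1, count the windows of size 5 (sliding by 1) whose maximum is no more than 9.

2

[3, 5, 6, -7, 0] → max 6  ≤ 9 ✓
[5, 6, -7, 0, 13] → max 13
[6, -7, 0, 13, 2] → max 13
[-7, 0, 13, 2, 9] → max 13
[0, 13, 2, 9, -5] → max 13
[13, 2, 9, -5, 10] → max 13
[2, 9, -5, 10, 2] → max 10
[9, -5, 10, 2, 0] → max 10
[-5, 10, 2, 0, 4] → max 10
[10, 2, 0, 4, -1] → max 10
[2, 0, 4, -1, -7] → max 4  ≤ 9 ✓
[0, 4, -1, -7, 11] → max 11
[4, -1, -7, 11, 6] → max 11
[-1, -7, 11, 6, -1] → max 11
2 windows satisfy the condition.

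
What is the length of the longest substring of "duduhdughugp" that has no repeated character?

4

add d: [d] len 1
add u: [d, u] len 2
add d (repeat d, move left end past it): [u, d] len 2
add u (repeat u, move left end past it): [d, u] len 2
add h: [d, u, h] len 3
add d (repeat d, move left end past it): [u, h, d] len 3
add u (repeat u, move left end past it): [h, d, u] len 3
add g: [h, d, u, g] len 4
add h (repeat h, move left end past it): [d, u, g, h] len 4
add u (repeat u, move left end past it): [g, h, u] len 3
add g (repeat g, move left end past it): [h, u, g] len 3
add p: [h, u, g, p] len 4
Longest all-distinct length: 4.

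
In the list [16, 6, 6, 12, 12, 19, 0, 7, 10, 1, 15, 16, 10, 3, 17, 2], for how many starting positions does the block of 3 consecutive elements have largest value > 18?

16 6 6 → max 16
6 6 12 → max 12
6 12 12 → max 12
12 12 19 → max 19  > 18 ✓
12 19 0 → max 19  > 18 ✓
19 0 7 → max 19  > 18 ✓
0 7 10 → max 10
7 10 1 → max 10
10 1 15 → max 15
1 15 16 → max 16
15 16 10 → max 16
16 10 3 → max 16
10 3 17 → max 17
3 17 2 → max 17
3 windows satisfy the condition.

3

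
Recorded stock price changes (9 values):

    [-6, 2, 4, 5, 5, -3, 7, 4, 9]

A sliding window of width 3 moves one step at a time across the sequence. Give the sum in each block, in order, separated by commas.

(-6, 2, 4) → sum 0
(2, 4, 5) → sum 11
(4, 5, 5) → sum 14
(5, 5, -3) → sum 7
(5, -3, 7) → sum 9
(-3, 7, 4) → sum 8
(7, 4, 9) → sum 20

0, 11, 14, 7, 9, 8, 20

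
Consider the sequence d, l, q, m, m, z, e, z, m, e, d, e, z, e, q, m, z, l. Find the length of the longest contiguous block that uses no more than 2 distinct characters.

3

[d] 1 distinct, len 1
[d, l] 2 distinct, len 2
[l, q] 2 distinct, len 2
[q, m] 2 distinct, len 2
[q, m, m] 2 distinct, len 3
[m, m, z] 2 distinct, len 3
[z, e] 2 distinct, len 2
[z, e, z] 2 distinct, len 3
[z, m] 2 distinct, len 2
[m, e] 2 distinct, len 2
[e, d] 2 distinct, len 2
[e, d, e] 2 distinct, len 3
[e, z] 2 distinct, len 2
[e, z, e] 2 distinct, len 3
[e, q] 2 distinct, len 2
[q, m] 2 distinct, len 2
[m, z] 2 distinct, len 2
[z, l] 2 distinct, len 2
Longest length with ≤2 distinct: 3.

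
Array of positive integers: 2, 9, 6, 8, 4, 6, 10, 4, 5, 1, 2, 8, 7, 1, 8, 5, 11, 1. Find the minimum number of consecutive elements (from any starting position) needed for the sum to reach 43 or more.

6

add 2: running sum 2 < 43
add 9: running sum 11 < 43
add 6: running sum 17 < 43
add 8: running sum 25 < 43
add 4: running sum 29 < 43
add 6: running sum 35 < 43
end 6: [9, 6, 8, 4, 6, 10] sum 43, len 6
end 7: [9, 6, 8, 4, 6, 10, 4] sum 47, len 7
end 8: [6, 8, 4, 6, 10, 4, 5] sum 43, len 7
end 9: [6, 8, 4, 6, 10, 4, 5, 1] sum 44, len 8
end 10: [6, 8, 4, 6, 10, 4, 5, 1, 2] sum 46, len 9
end 11: [8, 4, 6, 10, 4, 5, 1, 2, 8] sum 48, len 9
end 12: [6, 10, 4, 5, 1, 2, 8, 7] sum 43, len 8
end 13: [6, 10, 4, 5, 1, 2, 8, 7, 1] sum 44, len 9
end 14: [10, 4, 5, 1, 2, 8, 7, 1, 8] sum 46, len 9
end 15: [10, 4, 5, 1, 2, 8, 7, 1, 8, 5] sum 51, len 10
end 16: [1, 2, 8, 7, 1, 8, 5, 11] sum 43, len 8
end 17: [2, 8, 7, 1, 8, 5, 11, 1] sum 43, len 8
Shortest qualifying length: 6.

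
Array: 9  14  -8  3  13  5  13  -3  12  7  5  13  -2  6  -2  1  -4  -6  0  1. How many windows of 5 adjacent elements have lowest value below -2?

12

(9, 14, -8, 3, 13) → min -8  < -2 ✓
(14, -8, 3, 13, 5) → min -8  < -2 ✓
(-8, 3, 13, 5, 13) → min -8  < -2 ✓
(3, 13, 5, 13, -3) → min -3  < -2 ✓
(13, 5, 13, -3, 12) → min -3  < -2 ✓
(5, 13, -3, 12, 7) → min -3  < -2 ✓
(13, -3, 12, 7, 5) → min -3  < -2 ✓
(-3, 12, 7, 5, 13) → min -3  < -2 ✓
(12, 7, 5, 13, -2) → min -2
(7, 5, 13, -2, 6) → min -2
(5, 13, -2, 6, -2) → min -2
(13, -2, 6, -2, 1) → min -2
(-2, 6, -2, 1, -4) → min -4  < -2 ✓
(6, -2, 1, -4, -6) → min -6  < -2 ✓
(-2, 1, -4, -6, 0) → min -6  < -2 ✓
(1, -4, -6, 0, 1) → min -6  < -2 ✓
12 windows satisfy the condition.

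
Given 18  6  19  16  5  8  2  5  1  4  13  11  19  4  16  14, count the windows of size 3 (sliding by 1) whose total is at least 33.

7

(18, 6, 19) → sum 43  ≥ 33 ✓
(6, 19, 16) → sum 41  ≥ 33 ✓
(19, 16, 5) → sum 40  ≥ 33 ✓
(16, 5, 8) → sum 29
(5, 8, 2) → sum 15
(8, 2, 5) → sum 15
(2, 5, 1) → sum 8
(5, 1, 4) → sum 10
(1, 4, 13) → sum 18
(4, 13, 11) → sum 28
(13, 11, 19) → sum 43  ≥ 33 ✓
(11, 19, 4) → sum 34  ≥ 33 ✓
(19, 4, 16) → sum 39  ≥ 33 ✓
(4, 16, 14) → sum 34  ≥ 33 ✓
7 windows satisfy the condition.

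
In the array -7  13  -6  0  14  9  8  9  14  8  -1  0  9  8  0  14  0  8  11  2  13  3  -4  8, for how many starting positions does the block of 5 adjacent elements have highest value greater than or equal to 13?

18

(-7, 13, -6, 0, 14) → max 14  ≥ 13 ✓
(13, -6, 0, 14, 9) → max 14  ≥ 13 ✓
(-6, 0, 14, 9, 8) → max 14  ≥ 13 ✓
(0, 14, 9, 8, 9) → max 14  ≥ 13 ✓
(14, 9, 8, 9, 14) → max 14  ≥ 13 ✓
(9, 8, 9, 14, 8) → max 14  ≥ 13 ✓
(8, 9, 14, 8, -1) → max 14  ≥ 13 ✓
(9, 14, 8, -1, 0) → max 14  ≥ 13 ✓
(14, 8, -1, 0, 9) → max 14  ≥ 13 ✓
(8, -1, 0, 9, 8) → max 9
(-1, 0, 9, 8, 0) → max 9
(0, 9, 8, 0, 14) → max 14  ≥ 13 ✓
(9, 8, 0, 14, 0) → max 14  ≥ 13 ✓
(8, 0, 14, 0, 8) → max 14  ≥ 13 ✓
(0, 14, 0, 8, 11) → max 14  ≥ 13 ✓
(14, 0, 8, 11, 2) → max 14  ≥ 13 ✓
(0, 8, 11, 2, 13) → max 13  ≥ 13 ✓
(8, 11, 2, 13, 3) → max 13  ≥ 13 ✓
(11, 2, 13, 3, -4) → max 13  ≥ 13 ✓
(2, 13, 3, -4, 8) → max 13  ≥ 13 ✓
18 windows satisfy the condition.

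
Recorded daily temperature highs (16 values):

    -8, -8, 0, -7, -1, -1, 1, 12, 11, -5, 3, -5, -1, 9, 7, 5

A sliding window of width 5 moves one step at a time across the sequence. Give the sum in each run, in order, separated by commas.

-24, -17, -8, 4, 22, 18, 22, 16, 3, 1, 13, 15

Sliding a size-5 window across the 16 values:
-8 -8 0 -7 -1 → sum -24
-8 0 -7 -1 -1 → sum -17
0 -7 -1 -1 1 → sum -8
-7 -1 -1 1 12 → sum 4
-1 -1 1 12 11 → sum 22
-1 1 12 11 -5 → sum 18
1 12 11 -5 3 → sum 22
12 11 -5 3 -5 → sum 16
11 -5 3 -5 -1 → sum 3
-5 3 -5 -1 9 → sum 1
3 -5 -1 9 7 → sum 13
-5 -1 9 7 5 → sum 15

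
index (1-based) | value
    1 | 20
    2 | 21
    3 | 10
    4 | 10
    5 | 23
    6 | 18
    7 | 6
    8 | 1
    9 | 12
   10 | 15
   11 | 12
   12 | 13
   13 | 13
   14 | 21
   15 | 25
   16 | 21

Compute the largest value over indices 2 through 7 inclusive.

Elements at indices 2..7: 21, 10, 10, 23, 18, 6
max(21, 10, 10, 23, 18, 6) = 23

23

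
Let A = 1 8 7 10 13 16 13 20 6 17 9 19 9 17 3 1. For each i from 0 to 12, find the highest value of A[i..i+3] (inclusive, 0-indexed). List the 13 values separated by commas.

10, 13, 16, 16, 20, 20, 20, 20, 19, 19, 19, 19, 17

[1, 8, 7, 10] → max 10
[8, 7, 10, 13] → max 13
[7, 10, 13, 16] → max 16
[10, 13, 16, 13] → max 16
[13, 16, 13, 20] → max 20
[16, 13, 20, 6] → max 20
[13, 20, 6, 17] → max 20
[20, 6, 17, 9] → max 20
[6, 17, 9, 19] → max 19
[17, 9, 19, 9] → max 19
[9, 19, 9, 17] → max 19
[19, 9, 17, 3] → max 19
[9, 17, 3, 1] → max 17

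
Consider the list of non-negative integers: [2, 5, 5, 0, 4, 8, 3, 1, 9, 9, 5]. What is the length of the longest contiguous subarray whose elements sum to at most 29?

8

Extend to the right; shrink from the left whenever the sum exceeds 29:
[2] sum 2 len 1
[2, 5] sum 7 len 2
[2, 5, 5] sum 12 len 3
[2, 5, 5, 0] sum 12 len 4
[2, 5, 5, 0, 4] sum 16 len 5
[2, 5, 5, 0, 4, 8] sum 24 len 6
[2, 5, 5, 0, 4, 8, 3] sum 27 len 7
[2, 5, 5, 0, 4, 8, 3, 1] sum 28 len 8
[0, 4, 8, 3, 1, 9] sum 25 len 6
[3, 1, 9, 9] sum 22 len 4
[3, 1, 9, 9, 5] sum 27 len 5
Longest length seen: 8.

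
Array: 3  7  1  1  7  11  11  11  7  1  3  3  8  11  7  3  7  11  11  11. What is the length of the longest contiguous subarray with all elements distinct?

4

add 3: [3] len 1
add 7: [3, 7] len 2
add 1: [3, 7, 1] len 3
add 1 (repeat 1, move left end past it): [1] len 1
add 7: [1, 7] len 2
add 11: [1, 7, 11] len 3
add 11 (repeat 11, move left end past it): [11] len 1
add 11 (repeat 11, move left end past it): [11] len 1
add 7: [11, 7] len 2
add 1: [11, 7, 1] len 3
add 3: [11, 7, 1, 3] len 4
add 3 (repeat 3, move left end past it): [3] len 1
add 8: [3, 8] len 2
add 11: [3, 8, 11] len 3
add 7: [3, 8, 11, 7] len 4
add 3 (repeat 3, move left end past it): [8, 11, 7, 3] len 4
add 7 (repeat 7, move left end past it): [3, 7] len 2
add 11: [3, 7, 11] len 3
add 11 (repeat 11, move left end past it): [11] len 1
add 11 (repeat 11, move left end past it): [11] len 1
Longest all-distinct length: 4.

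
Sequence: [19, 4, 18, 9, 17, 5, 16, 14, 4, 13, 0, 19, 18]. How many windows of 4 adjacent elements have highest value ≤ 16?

3

19 4 18 9 → max 19
4 18 9 17 → max 18
18 9 17 5 → max 18
9 17 5 16 → max 17
17 5 16 14 → max 17
5 16 14 4 → max 16  ≤ 16 ✓
16 14 4 13 → max 16  ≤ 16 ✓
14 4 13 0 → max 14  ≤ 16 ✓
4 13 0 19 → max 19
13 0 19 18 → max 19
3 windows satisfy the condition.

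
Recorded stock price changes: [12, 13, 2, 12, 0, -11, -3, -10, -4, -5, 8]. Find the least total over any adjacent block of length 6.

-33

Window sums for each of the 6 positions:
12 13 2 12 0 -11 → sum 28
13 2 12 0 -11 -3 → sum 13
2 12 0 -11 -3 -10 → sum -10
12 0 -11 -3 -10 -4 → sum -16
0 -11 -3 -10 -4 -5 → sum -33
-11 -3 -10 -4 -5 8 → sum -25
Least of these is -33.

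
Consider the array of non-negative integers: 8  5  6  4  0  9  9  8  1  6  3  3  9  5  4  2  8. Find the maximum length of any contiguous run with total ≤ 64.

13

→ 8: sum 8, len 1
→ 5: sum 13, len 2
→ 6: sum 19, len 3
→ 4: sum 23, len 4
→ 0: sum 23, len 5
→ 9: sum 32, len 6
→ 9: sum 41, len 7
→ 8: sum 49, len 8
→ 1: sum 50, len 9
→ 6: sum 56, len 10
→ 3: sum 59, len 11
→ 3: sum 62, len 12
→ 9 (dropped 8): sum 63, len 12
→ 5 (dropped 5): sum 63, len 12
→ 4 (dropped 6): sum 61, len 12
→ 2: sum 63, len 13
→ 8 (dropped 4, 0, 9): sum 58, len 11
Longest length seen: 13.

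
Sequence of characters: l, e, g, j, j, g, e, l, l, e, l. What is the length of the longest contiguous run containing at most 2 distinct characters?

5

add l: window [l] (1 distinct), len 1
add e: window [l, e] (2 distinct), len 2
add g: window [e, g] (2 distinct), len 2
add j: window [g, j] (2 distinct), len 2
add j: window [g, j, j] (2 distinct), len 3
add g: window [g, j, j, g] (2 distinct), len 4
add e: window [g, e] (2 distinct), len 2
add l: window [e, l] (2 distinct), len 2
add l: window [e, l, l] (2 distinct), len 3
add e: window [e, l, l, e] (2 distinct), len 4
add l: window [e, l, l, e, l] (2 distinct), len 5
Longest length with ≤2 distinct: 5.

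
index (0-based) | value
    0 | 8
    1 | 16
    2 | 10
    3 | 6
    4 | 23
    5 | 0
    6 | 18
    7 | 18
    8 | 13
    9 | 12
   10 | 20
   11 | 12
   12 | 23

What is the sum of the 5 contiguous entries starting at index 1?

Elements at indices 1..5: 16, 10, 6, 23, 0
sum(16, 10, 6, 23, 0) = 55

55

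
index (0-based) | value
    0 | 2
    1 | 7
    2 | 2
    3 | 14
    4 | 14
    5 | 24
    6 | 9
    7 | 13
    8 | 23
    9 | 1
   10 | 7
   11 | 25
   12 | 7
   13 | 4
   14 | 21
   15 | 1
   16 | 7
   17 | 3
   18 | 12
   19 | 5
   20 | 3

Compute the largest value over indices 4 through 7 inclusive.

24

Elements at indices 4..7: 14, 24, 9, 13
max(14, 24, 9, 13) = 24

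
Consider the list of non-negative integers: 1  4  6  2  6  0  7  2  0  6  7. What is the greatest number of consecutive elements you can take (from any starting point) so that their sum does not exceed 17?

[1] sum 1 len 1
[1, 4] sum 5 len 2
[1, 4, 6] sum 11 len 3
[1, 4, 6, 2] sum 13 len 4
[6, 2, 6] sum 14 len 3
[6, 2, 6, 0] sum 14 len 4
[2, 6, 0, 7] sum 15 len 4
[2, 6, 0, 7, 2] sum 17 len 5
[2, 6, 0, 7, 2, 0] sum 17 len 6
[0, 7, 2, 0, 6] sum 15 len 5
[2, 0, 6, 7] sum 15 len 4
Longest length seen: 6.

6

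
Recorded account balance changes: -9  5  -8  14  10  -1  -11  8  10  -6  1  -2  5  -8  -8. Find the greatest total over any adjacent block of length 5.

20

Each size-5 window and its sum:
(-9, 5, -8, 14, 10) → sum 12
(5, -8, 14, 10, -1) → sum 20
(-8, 14, 10, -1, -11) → sum 4
(14, 10, -1, -11, 8) → sum 20
(10, -1, -11, 8, 10) → sum 16
(-1, -11, 8, 10, -6) → sum 0
(-11, 8, 10, -6, 1) → sum 2
(8, 10, -6, 1, -2) → sum 11
(10, -6, 1, -2, 5) → sum 8
(-6, 1, -2, 5, -8) → sum -10
(1, -2, 5, -8, -8) → sum -12
Greatest of these is 20.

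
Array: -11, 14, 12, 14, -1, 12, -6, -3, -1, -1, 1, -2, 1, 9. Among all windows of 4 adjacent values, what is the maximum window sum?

39

-11 14 12 14 → sum 29
14 12 14 -1 → sum 39
12 14 -1 12 → sum 37
14 -1 12 -6 → sum 19
-1 12 -6 -3 → sum 2
12 -6 -3 -1 → sum 2
-6 -3 -1 -1 → sum -11
-3 -1 -1 1 → sum -4
-1 -1 1 -2 → sum -3
-1 1 -2 1 → sum -1
1 -2 1 9 → sum 9
Maximum of these is 39.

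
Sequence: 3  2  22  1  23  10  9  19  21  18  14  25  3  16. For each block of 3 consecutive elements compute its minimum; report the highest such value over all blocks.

18

3 2 22 → min 2
2 22 1 → min 1
22 1 23 → min 1
1 23 10 → min 1
23 10 9 → min 9
10 9 19 → min 9
9 19 21 → min 9
19 21 18 → min 18
21 18 14 → min 14
18 14 25 → min 14
14 25 3 → min 3
25 3 16 → min 3
Highest of these is 18.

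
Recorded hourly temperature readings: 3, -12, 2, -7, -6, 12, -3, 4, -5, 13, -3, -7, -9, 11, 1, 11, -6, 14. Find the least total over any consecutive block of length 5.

-20

Each size-5 window and its sum:
3 -12 2 -7 -6 → sum -20
-12 2 -7 -6 12 → sum -11
2 -7 -6 12 -3 → sum -2
-7 -6 12 -3 4 → sum 0
-6 12 -3 4 -5 → sum 2
12 -3 4 -5 13 → sum 21
-3 4 -5 13 -3 → sum 6
4 -5 13 -3 -7 → sum 2
-5 13 -3 -7 -9 → sum -11
13 -3 -7 -9 11 → sum 5
-3 -7 -9 11 1 → sum -7
-7 -9 11 1 11 → sum 7
-9 11 1 11 -6 → sum 8
11 1 11 -6 14 → sum 31
Least of these is -20.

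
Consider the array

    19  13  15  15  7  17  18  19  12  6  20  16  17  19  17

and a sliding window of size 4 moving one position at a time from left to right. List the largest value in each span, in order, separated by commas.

19, 15, 17, 18, 19, 19, 19, 20, 20, 20, 20, 19

19 13 15 15 → max 19
13 15 15 7 → max 15
15 15 7 17 → max 17
15 7 17 18 → max 18
7 17 18 19 → max 19
17 18 19 12 → max 19
18 19 12 6 → max 19
19 12 6 20 → max 20
12 6 20 16 → max 20
6 20 16 17 → max 20
20 16 17 19 → max 20
16 17 19 17 → max 19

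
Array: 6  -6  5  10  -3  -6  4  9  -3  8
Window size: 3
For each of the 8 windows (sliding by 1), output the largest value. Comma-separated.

6 -6 5 → max 6
-6 5 10 → max 10
5 10 -3 → max 10
10 -3 -6 → max 10
-3 -6 4 → max 4
-6 4 9 → max 9
4 9 -3 → max 9
9 -3 8 → max 9

6, 10, 10, 10, 4, 9, 9, 9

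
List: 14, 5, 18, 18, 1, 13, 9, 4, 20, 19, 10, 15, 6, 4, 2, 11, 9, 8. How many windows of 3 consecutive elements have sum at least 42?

3

[14, 5, 18] → sum 37
[5, 18, 18] → sum 41
[18, 18, 1] → sum 37
[18, 1, 13] → sum 32
[1, 13, 9] → sum 23
[13, 9, 4] → sum 26
[9, 4, 20] → sum 33
[4, 20, 19] → sum 43  ≥ 42 ✓
[20, 19, 10] → sum 49  ≥ 42 ✓
[19, 10, 15] → sum 44  ≥ 42 ✓
[10, 15, 6] → sum 31
[15, 6, 4] → sum 25
[6, 4, 2] → sum 12
[4, 2, 11] → sum 17
[2, 11, 9] → sum 22
[11, 9, 8] → sum 28
3 windows satisfy the condition.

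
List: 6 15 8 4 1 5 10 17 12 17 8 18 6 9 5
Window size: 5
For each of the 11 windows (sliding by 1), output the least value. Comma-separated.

1, 1, 1, 1, 1, 5, 8, 8, 6, 6, 5

6 15 8 4 1 → min 1
15 8 4 1 5 → min 1
8 4 1 5 10 → min 1
4 1 5 10 17 → min 1
1 5 10 17 12 → min 1
5 10 17 12 17 → min 5
10 17 12 17 8 → min 8
17 12 17 8 18 → min 8
12 17 8 18 6 → min 6
17 8 18 6 9 → min 6
8 18 6 9 5 → min 5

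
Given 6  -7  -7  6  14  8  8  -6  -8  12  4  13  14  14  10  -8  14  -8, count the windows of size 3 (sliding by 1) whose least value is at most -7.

9

6 -7 -7 → min -7  ≤ -7 ✓
-7 -7 6 → min -7  ≤ -7 ✓
-7 6 14 → min -7  ≤ -7 ✓
6 14 8 → min 6
14 8 8 → min 8
8 8 -6 → min -6
8 -6 -8 → min -8  ≤ -7 ✓
-6 -8 12 → min -8  ≤ -7 ✓
-8 12 4 → min -8  ≤ -7 ✓
12 4 13 → min 4
4 13 14 → min 4
13 14 14 → min 13
14 14 10 → min 10
14 10 -8 → min -8  ≤ -7 ✓
10 -8 14 → min -8  ≤ -7 ✓
-8 14 -8 → min -8  ≤ -7 ✓
9 windows satisfy the condition.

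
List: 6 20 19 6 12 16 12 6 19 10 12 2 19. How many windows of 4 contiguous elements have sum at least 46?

8

(6, 20, 19, 6) → sum 51  ≥ 46 ✓
(20, 19, 6, 12) → sum 57  ≥ 46 ✓
(19, 6, 12, 16) → sum 53  ≥ 46 ✓
(6, 12, 16, 12) → sum 46  ≥ 46 ✓
(12, 16, 12, 6) → sum 46  ≥ 46 ✓
(16, 12, 6, 19) → sum 53  ≥ 46 ✓
(12, 6, 19, 10) → sum 47  ≥ 46 ✓
(6, 19, 10, 12) → sum 47  ≥ 46 ✓
(19, 10, 12, 2) → sum 43
(10, 12, 2, 19) → sum 43
8 windows satisfy the condition.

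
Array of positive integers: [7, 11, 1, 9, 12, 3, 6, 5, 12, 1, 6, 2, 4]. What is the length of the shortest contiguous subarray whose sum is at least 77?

13

add 7: running sum 7 < 77
add 11: running sum 18 < 77
add 1: running sum 19 < 77
add 9: running sum 28 < 77
add 12: running sum 40 < 77
add 3: running sum 43 < 77
add 6: running sum 49 < 77
add 5: running sum 54 < 77
add 12: running sum 66 < 77
add 1: running sum 67 < 77
add 6: running sum 73 < 77
add 2: running sum 75 < 77
end 12: [7, 11, 1, 9, 12, 3, 6, 5, 12, 1, 6, 2, 4] sum 79, len 13
Shortest qualifying length: 13.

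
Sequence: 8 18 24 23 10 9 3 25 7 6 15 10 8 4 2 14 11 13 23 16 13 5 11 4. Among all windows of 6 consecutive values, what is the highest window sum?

94

[8, 18, 24, 23, 10, 9] → sum 92
[18, 24, 23, 10, 9, 3] → sum 87
[24, 23, 10, 9, 3, 25] → sum 94
[23, 10, 9, 3, 25, 7] → sum 77
[10, 9, 3, 25, 7, 6] → sum 60
[9, 3, 25, 7, 6, 15] → sum 65
[3, 25, 7, 6, 15, 10] → sum 66
[25, 7, 6, 15, 10, 8] → sum 71
[7, 6, 15, 10, 8, 4] → sum 50
[6, 15, 10, 8, 4, 2] → sum 45
[15, 10, 8, 4, 2, 14] → sum 53
[10, 8, 4, 2, 14, 11] → sum 49
[8, 4, 2, 14, 11, 13] → sum 52
[4, 2, 14, 11, 13, 23] → sum 67
[2, 14, 11, 13, 23, 16] → sum 79
[14, 11, 13, 23, 16, 13] → sum 90
[11, 13, 23, 16, 13, 5] → sum 81
[13, 23, 16, 13, 5, 11] → sum 81
[23, 16, 13, 5, 11, 4] → sum 72
Highest of these is 94.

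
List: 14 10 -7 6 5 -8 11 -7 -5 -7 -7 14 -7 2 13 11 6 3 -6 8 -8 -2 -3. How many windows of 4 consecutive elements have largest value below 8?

2

14 10 -7 6 → max 14
10 -7 6 5 → max 10
-7 6 5 -8 → max 6  < 8 ✓
6 5 -8 11 → max 11
5 -8 11 -7 → max 11
-8 11 -7 -5 → max 11
11 -7 -5 -7 → max 11
-7 -5 -7 -7 → max -5  < 8 ✓
-5 -7 -7 14 → max 14
-7 -7 14 -7 → max 14
-7 14 -7 2 → max 14
14 -7 2 13 → max 14
-7 2 13 11 → max 13
2 13 11 6 → max 13
13 11 6 3 → max 13
11 6 3 -6 → max 11
6 3 -6 8 → max 8
3 -6 8 -8 → max 8
-6 8 -8 -2 → max 8
8 -8 -2 -3 → max 8
2 windows satisfy the condition.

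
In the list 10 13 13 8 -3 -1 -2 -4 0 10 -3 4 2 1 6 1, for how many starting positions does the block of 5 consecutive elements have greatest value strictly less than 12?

[10, 13, 13, 8, -3] → max 13
[13, 13, 8, -3, -1] → max 13
[13, 8, -3, -1, -2] → max 13
[8, -3, -1, -2, -4] → max 8  < 12 ✓
[-3, -1, -2, -4, 0] → max 0  < 12 ✓
[-1, -2, -4, 0, 10] → max 10  < 12 ✓
[-2, -4, 0, 10, -3] → max 10  < 12 ✓
[-4, 0, 10, -3, 4] → max 10  < 12 ✓
[0, 10, -3, 4, 2] → max 10  < 12 ✓
[10, -3, 4, 2, 1] → max 10  < 12 ✓
[-3, 4, 2, 1, 6] → max 6  < 12 ✓
[4, 2, 1, 6, 1] → max 6  < 12 ✓
9 windows satisfy the condition.

9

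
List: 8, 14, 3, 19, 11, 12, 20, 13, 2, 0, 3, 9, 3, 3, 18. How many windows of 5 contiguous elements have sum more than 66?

1

(8, 14, 3, 19, 11) → sum 55
(14, 3, 19, 11, 12) → sum 59
(3, 19, 11, 12, 20) → sum 65
(19, 11, 12, 20, 13) → sum 75  > 66 ✓
(11, 12, 20, 13, 2) → sum 58
(12, 20, 13, 2, 0) → sum 47
(20, 13, 2, 0, 3) → sum 38
(13, 2, 0, 3, 9) → sum 27
(2, 0, 3, 9, 3) → sum 17
(0, 3, 9, 3, 3) → sum 18
(3, 9, 3, 3, 18) → sum 36
1 window satisfy the condition.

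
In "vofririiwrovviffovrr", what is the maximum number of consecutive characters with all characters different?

5

add v: [v] len 1
add o: [v, o] len 2
add f: [v, o, f] len 3
add r: [v, o, f, r] len 4
add i: [v, o, f, r, i] len 5
add r (repeat r, move left end past it): [i, r] len 2
add i (repeat i, move left end past it): [r, i] len 2
add i (repeat i, move left end past it): [i] len 1
add w: [i, w] len 2
add r: [i, w, r] len 3
add o: [i, w, r, o] len 4
add v: [i, w, r, o, v] len 5
add v (repeat v, move left end past it): [v] len 1
add i: [v, i] len 2
add f: [v, i, f] len 3
add f (repeat f, move left end past it): [f] len 1
add o: [f, o] len 2
add v: [f, o, v] len 3
add r: [f, o, v, r] len 4
add r (repeat r, move left end past it): [r] len 1
Longest all-distinct length: 5.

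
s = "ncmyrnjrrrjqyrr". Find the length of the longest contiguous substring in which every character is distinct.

add n: [n] len 1
add c: [n, c] len 2
add m: [n, c, m] len 3
add y: [n, c, m, y] len 4
add r: [n, c, m, y, r] len 5
add n (repeat n, move left end past it): [c, m, y, r, n] len 5
add j: [c, m, y, r, n, j] len 6
add r (repeat r, move left end past it): [n, j, r] len 3
add r (repeat r, move left end past it): [r] len 1
add r (repeat r, move left end past it): [r] len 1
add j: [r, j] len 2
add q: [r, j, q] len 3
add y: [r, j, q, y] len 4
add r (repeat r, move left end past it): [j, q, y, r] len 4
add r (repeat r, move left end past it): [r] len 1
Longest all-distinct length: 6.

6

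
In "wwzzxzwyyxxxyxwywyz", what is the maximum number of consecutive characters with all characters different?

add w: [w] len 1
add w (repeat w, move left end past it): [w] len 1
add z: [w, z] len 2
add z (repeat z, move left end past it): [z] len 1
add x: [z, x] len 2
add z (repeat z, move left end past it): [x, z] len 2
add w: [x, z, w] len 3
add y: [x, z, w, y] len 4
add y (repeat y, move left end past it): [y] len 1
add x: [y, x] len 2
add x (repeat x, move left end past it): [x] len 1
add x (repeat x, move left end past it): [x] len 1
add y: [x, y] len 2
add x (repeat x, move left end past it): [y, x] len 2
add w: [y, x, w] len 3
add y (repeat y, move left end past it): [x, w, y] len 3
add w (repeat w, move left end past it): [y, w] len 2
add y (repeat y, move left end past it): [w, y] len 2
add z: [w, y, z] len 3
Longest all-distinct length: 4.

4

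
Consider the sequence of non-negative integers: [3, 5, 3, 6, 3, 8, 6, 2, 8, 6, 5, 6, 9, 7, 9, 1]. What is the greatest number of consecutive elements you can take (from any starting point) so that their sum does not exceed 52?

Extend to the right; shrink from the left whenever the sum exceeds 52:
[3] sum 3 len 1
[3, 5] sum 8 len 2
[3, 5, 3] sum 11 len 3
[3, 5, 3, 6] sum 17 len 4
[3, 5, 3, 6, 3] sum 20 len 5
[3, 5, 3, 6, 3, 8] sum 28 len 6
[3, 5, 3, 6, 3, 8, 6] sum 34 len 7
[3, 5, 3, 6, 3, 8, 6, 2] sum 36 len 8
[3, 5, 3, 6, 3, 8, 6, 2, 8] sum 44 len 9
[3, 5, 3, 6, 3, 8, 6, 2, 8, 6] sum 50 len 10
[5, 3, 6, 3, 8, 6, 2, 8, 6, 5] sum 52 len 10
[6, 3, 8, 6, 2, 8, 6, 5, 6] sum 50 len 9
[8, 6, 2, 8, 6, 5, 6, 9] sum 50 len 8
[6, 2, 8, 6, 5, 6, 9, 7] sum 49 len 8
[2, 8, 6, 5, 6, 9, 7, 9] sum 52 len 8
[8, 6, 5, 6, 9, 7, 9, 1] sum 51 len 8
Longest length seen: 10.

10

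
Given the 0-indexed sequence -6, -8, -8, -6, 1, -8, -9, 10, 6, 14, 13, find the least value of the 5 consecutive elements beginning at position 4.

Elements at indices 4..8: 1, -8, -9, 10, 6
min(1, -8, -9, 10, 6) = -9

-9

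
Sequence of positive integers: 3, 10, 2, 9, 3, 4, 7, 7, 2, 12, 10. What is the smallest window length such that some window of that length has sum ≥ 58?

10

add 3: running sum 3 < 58
add 10: running sum 13 < 58
add 2: running sum 15 < 58
add 9: running sum 24 < 58
add 3: running sum 27 < 58
add 4: running sum 31 < 58
add 7: running sum 38 < 58
add 7: running sum 45 < 58
add 2: running sum 47 < 58
end 9: [3, 10, 2, 9, 3, 4, 7, 7, 2, 12] sum 59, len 10
end 10: [10, 2, 9, 3, 4, 7, 7, 2, 12, 10] sum 66, len 10
Shortest qualifying length: 10.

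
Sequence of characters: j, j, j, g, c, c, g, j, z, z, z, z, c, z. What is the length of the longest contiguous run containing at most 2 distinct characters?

Extend right; when distinct count exceeds 2, shrink from the left:
[j] 1 distinct, len 1
[j, j] 1 distinct, len 2
[j, j, j] 1 distinct, len 3
[j, j, j, g] 2 distinct, len 4
[g, c] 2 distinct, len 2
[g, c, c] 2 distinct, len 3
[g, c, c, g] 2 distinct, len 4
[g, j] 2 distinct, len 2
[j, z] 2 distinct, len 2
[j, z, z] 2 distinct, len 3
[j, z, z, z] 2 distinct, len 4
[j, z, z, z, z] 2 distinct, len 5
[z, z, z, z, c] 2 distinct, len 5
[z, z, z, z, c, z] 2 distinct, len 6
Longest length with ≤2 distinct: 6.

6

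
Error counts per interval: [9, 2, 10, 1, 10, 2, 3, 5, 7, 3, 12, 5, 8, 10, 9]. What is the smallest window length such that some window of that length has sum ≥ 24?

add 9: running sum 9 < 24
add 2: running sum 11 < 24
add 10: running sum 21 < 24
add 1: running sum 22 < 24
add 10: shortest ending here [9, 2, 10, 1, 10] sum 32, len 5
add 2: shortest ending here [2, 10, 1, 10, 2] sum 25, len 5
add 3: shortest ending here [10, 1, 10, 2, 3] sum 26, len 5
add 5: shortest ending here [10, 1, 10, 2, 3, 5] sum 31, len 6
add 7: shortest ending here [10, 2, 3, 5, 7] sum 27, len 5
add 3: shortest ending here [10, 2, 3, 5, 7, 3] sum 30, len 6
add 12: shortest ending here [5, 7, 3, 12] sum 27, len 4
add 5: shortest ending here [7, 3, 12, 5] sum 27, len 4
add 8: shortest ending here [12, 5, 8] sum 25, len 3
add 10: shortest ending here [12, 5, 8, 10] sum 35, len 4
add 9: shortest ending here [8, 10, 9] sum 27, len 3
Shortest qualifying length: 3.

3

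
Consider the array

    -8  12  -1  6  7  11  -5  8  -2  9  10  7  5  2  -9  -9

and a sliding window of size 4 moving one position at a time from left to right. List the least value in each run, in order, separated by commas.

-8, -1, -1, -5, -5, -5, -5, -2, -2, 5, 2, -9, -9

-8 12 -1 6 → min -8
12 -1 6 7 → min -1
-1 6 7 11 → min -1
6 7 11 -5 → min -5
7 11 -5 8 → min -5
11 -5 8 -2 → min -5
-5 8 -2 9 → min -5
8 -2 9 10 → min -2
-2 9 10 7 → min -2
9 10 7 5 → min 5
10 7 5 2 → min 2
7 5 2 -9 → min -9
5 2 -9 -9 → min -9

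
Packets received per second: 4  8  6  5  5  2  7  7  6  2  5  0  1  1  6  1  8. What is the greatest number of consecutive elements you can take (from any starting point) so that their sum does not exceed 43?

add 4: [4] sum 4, len 1
add 8: [4, 8] sum 12, len 2
add 6: [4, 8, 6] sum 18, len 3
add 5: [4, 8, 6, 5] sum 23, len 4
add 5: [4, 8, 6, 5, 5] sum 28, len 5
add 2: [4, 8, 6, 5, 5, 2] sum 30, len 6
add 7: [4, 8, 6, 5, 5, 2, 7] sum 37, len 7
add 7: [8, 6, 5, 5, 2, 7, 7] sum 40, len 7
add 6: [6, 5, 5, 2, 7, 7, 6] sum 38, len 7
add 2: [6, 5, 5, 2, 7, 7, 6, 2] sum 40, len 8
add 5: [5, 5, 2, 7, 7, 6, 2, 5] sum 39, len 8
add 0: [5, 5, 2, 7, 7, 6, 2, 5, 0] sum 39, len 9
add 1: [5, 5, 2, 7, 7, 6, 2, 5, 0, 1] sum 40, len 10
add 1: [5, 5, 2, 7, 7, 6, 2, 5, 0, 1, 1] sum 41, len 11
add 6: [5, 2, 7, 7, 6, 2, 5, 0, 1, 1, 6] sum 42, len 11
add 1: [5, 2, 7, 7, 6, 2, 5, 0, 1, 1, 6, 1] sum 43, len 12
add 8: [7, 6, 2, 5, 0, 1, 1, 6, 1, 8] sum 37, len 10
Longest length seen: 12.

12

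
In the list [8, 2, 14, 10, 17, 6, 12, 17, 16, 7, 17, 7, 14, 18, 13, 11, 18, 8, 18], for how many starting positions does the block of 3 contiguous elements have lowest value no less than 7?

12

(8, 2, 14) → min 2
(2, 14, 10) → min 2
(14, 10, 17) → min 10  ≥ 7 ✓
(10, 17, 6) → min 6
(17, 6, 12) → min 6
(6, 12, 17) → min 6
(12, 17, 16) → min 12  ≥ 7 ✓
(17, 16, 7) → min 7  ≥ 7 ✓
(16, 7, 17) → min 7  ≥ 7 ✓
(7, 17, 7) → min 7  ≥ 7 ✓
(17, 7, 14) → min 7  ≥ 7 ✓
(7, 14, 18) → min 7  ≥ 7 ✓
(14, 18, 13) → min 13  ≥ 7 ✓
(18, 13, 11) → min 11  ≥ 7 ✓
(13, 11, 18) → min 11  ≥ 7 ✓
(11, 18, 8) → min 8  ≥ 7 ✓
(18, 8, 18) → min 8  ≥ 7 ✓
12 windows satisfy the condition.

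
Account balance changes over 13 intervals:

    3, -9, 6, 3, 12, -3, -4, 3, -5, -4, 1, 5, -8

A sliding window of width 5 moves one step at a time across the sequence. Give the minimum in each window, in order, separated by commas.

-9, -9, -4, -4, -5, -5, -5, -5, -8

[3, -9, 6, 3, 12] → min -9
[-9, 6, 3, 12, -3] → min -9
[6, 3, 12, -3, -4] → min -4
[3, 12, -3, -4, 3] → min -4
[12, -3, -4, 3, -5] → min -5
[-3, -4, 3, -5, -4] → min -5
[-4, 3, -5, -4, 1] → min -5
[3, -5, -4, 1, 5] → min -5
[-5, -4, 1, 5, -8] → min -8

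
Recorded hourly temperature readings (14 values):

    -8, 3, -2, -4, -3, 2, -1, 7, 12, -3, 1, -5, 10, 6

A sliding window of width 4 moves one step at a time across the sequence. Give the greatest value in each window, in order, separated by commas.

3, 3, 2, 2, 7, 12, 12, 12, 12, 10, 10

[-8, 3, -2, -4] → max 3
[3, -2, -4, -3] → max 3
[-2, -4, -3, 2] → max 2
[-4, -3, 2, -1] → max 2
[-3, 2, -1, 7] → max 7
[2, -1, 7, 12] → max 12
[-1, 7, 12, -3] → max 12
[7, 12, -3, 1] → max 12
[12, -3, 1, -5] → max 12
[-3, 1, -5, 10] → max 10
[1, -5, 10, 6] → max 10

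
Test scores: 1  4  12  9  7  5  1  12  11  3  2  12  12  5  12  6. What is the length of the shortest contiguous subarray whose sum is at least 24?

add 1: running sum 1 < 24
add 4: running sum 5 < 24
add 12: running sum 17 < 24
add 9: shortest ending here [4, 12, 9] sum 25, len 3
add 7: shortest ending here [12, 9, 7] sum 28, len 3
add 5: shortest ending here [12, 9, 7, 5] sum 33, len 4
add 1: shortest ending here [12, 9, 7, 5, 1] sum 34, len 5
add 12: shortest ending here [7, 5, 1, 12] sum 25, len 4
add 11: shortest ending here [1, 12, 11] sum 24, len 3
add 3: shortest ending here [12, 11, 3] sum 26, len 3
add 2: shortest ending here [12, 11, 3, 2] sum 28, len 4
add 12: shortest ending here [11, 3, 2, 12] sum 28, len 4
add 12: shortest ending here [12, 12] sum 24, len 2
add 5: shortest ending here [12, 12, 5] sum 29, len 3
add 12: shortest ending here [12, 5, 12] sum 29, len 3
add 6: shortest ending here [12, 5, 12, 6] sum 35, len 4
Shortest qualifying length: 2.

2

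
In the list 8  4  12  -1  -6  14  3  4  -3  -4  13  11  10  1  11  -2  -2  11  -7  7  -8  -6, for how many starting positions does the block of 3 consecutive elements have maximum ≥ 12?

8 4 12 → max 12  ≥ 12 ✓
4 12 -1 → max 12  ≥ 12 ✓
12 -1 -6 → max 12  ≥ 12 ✓
-1 -6 14 → max 14  ≥ 12 ✓
-6 14 3 → max 14  ≥ 12 ✓
14 3 4 → max 14  ≥ 12 ✓
3 4 -3 → max 4
4 -3 -4 → max 4
-3 -4 13 → max 13  ≥ 12 ✓
-4 13 11 → max 13  ≥ 12 ✓
13 11 10 → max 13  ≥ 12 ✓
11 10 1 → max 11
10 1 11 → max 11
1 11 -2 → max 11
11 -2 -2 → max 11
-2 -2 11 → max 11
-2 11 -7 → max 11
11 -7 7 → max 11
-7 7 -8 → max 7
7 -8 -6 → max 7
9 windows satisfy the condition.

9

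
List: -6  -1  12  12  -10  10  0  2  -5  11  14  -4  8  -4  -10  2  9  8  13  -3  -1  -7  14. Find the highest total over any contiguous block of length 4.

-6 -1 12 12 → sum 17
-1 12 12 -10 → sum 13
12 12 -10 10 → sum 24
12 -10 10 0 → sum 12
-10 10 0 2 → sum 2
10 0 2 -5 → sum 7
0 2 -5 11 → sum 8
2 -5 11 14 → sum 22
-5 11 14 -4 → sum 16
11 14 -4 8 → sum 29
14 -4 8 -4 → sum 14
-4 8 -4 -10 → sum -10
8 -4 -10 2 → sum -4
-4 -10 2 9 → sum -3
-10 2 9 8 → sum 9
2 9 8 13 → sum 32
9 8 13 -3 → sum 27
8 13 -3 -1 → sum 17
13 -3 -1 -7 → sum 2
-3 -1 -7 14 → sum 3
Highest of these is 32.

32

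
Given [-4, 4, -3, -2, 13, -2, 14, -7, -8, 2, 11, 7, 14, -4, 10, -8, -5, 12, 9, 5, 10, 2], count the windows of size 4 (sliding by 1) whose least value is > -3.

-4 4 -3 -2 → min -4
4 -3 -2 13 → min -3
-3 -2 13 -2 → min -3
-2 13 -2 14 → min -2  > -3 ✓
13 -2 14 -7 → min -7
-2 14 -7 -8 → min -8
14 -7 -8 2 → min -8
-7 -8 2 11 → min -8
-8 2 11 7 → min -8
2 11 7 14 → min 2  > -3 ✓
11 7 14 -4 → min -4
7 14 -4 10 → min -4
14 -4 10 -8 → min -8
-4 10 -8 -5 → min -8
10 -8 -5 12 → min -8
-8 -5 12 9 → min -8
-5 12 9 5 → min -5
12 9 5 10 → min 5  > -3 ✓
9 5 10 2 → min 2  > -3 ✓
4 windows satisfy the condition.

4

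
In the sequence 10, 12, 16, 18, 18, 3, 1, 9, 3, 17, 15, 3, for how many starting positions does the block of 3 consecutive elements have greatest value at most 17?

6

(10, 12, 16) → max 16  ≤ 17 ✓
(12, 16, 18) → max 18
(16, 18, 18) → max 18
(18, 18, 3) → max 18
(18, 3, 1) → max 18
(3, 1, 9) → max 9  ≤ 17 ✓
(1, 9, 3) → max 9  ≤ 17 ✓
(9, 3, 17) → max 17  ≤ 17 ✓
(3, 17, 15) → max 17  ≤ 17 ✓
(17, 15, 3) → max 17  ≤ 17 ✓
6 windows satisfy the condition.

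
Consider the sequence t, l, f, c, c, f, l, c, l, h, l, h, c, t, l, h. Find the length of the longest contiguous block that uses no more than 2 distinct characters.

[t] 1 distinct, len 1
[t, l] 2 distinct, len 2
[l, f] 2 distinct, len 2
[f, c] 2 distinct, len 2
[f, c, c] 2 distinct, len 3
[f, c, c, f] 2 distinct, len 4
[f, l] 2 distinct, len 2
[l, c] 2 distinct, len 2
[l, c, l] 2 distinct, len 3
[l, h] 2 distinct, len 2
[l, h, l] 2 distinct, len 3
[l, h, l, h] 2 distinct, len 4
[h, c] 2 distinct, len 2
[c, t] 2 distinct, len 2
[t, l] 2 distinct, len 2
[l, h] 2 distinct, len 2
Longest length with ≤2 distinct: 4.

4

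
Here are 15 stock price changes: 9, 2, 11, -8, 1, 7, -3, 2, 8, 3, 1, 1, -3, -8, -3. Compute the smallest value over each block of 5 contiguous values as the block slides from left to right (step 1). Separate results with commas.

-8, -8, -8, -8, -3, -3, -3, 1, -3, -8, -8

(9, 2, 11, -8, 1) → min -8
(2, 11, -8, 1, 7) → min -8
(11, -8, 1, 7, -3) → min -8
(-8, 1, 7, -3, 2) → min -8
(1, 7, -3, 2, 8) → min -3
(7, -3, 2, 8, 3) → min -3
(-3, 2, 8, 3, 1) → min -3
(2, 8, 3, 1, 1) → min 1
(8, 3, 1, 1, -3) → min -3
(3, 1, 1, -3, -8) → min -8
(1, 1, -3, -8, -3) → min -8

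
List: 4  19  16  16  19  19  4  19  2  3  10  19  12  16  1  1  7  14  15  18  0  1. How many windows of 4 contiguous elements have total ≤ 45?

10

[4, 19, 16, 16] → sum 55
[19, 16, 16, 19] → sum 70
[16, 16, 19, 19] → sum 70
[16, 19, 19, 4] → sum 58
[19, 19, 4, 19] → sum 61
[19, 4, 19, 2] → sum 44  ≤ 45 ✓
[4, 19, 2, 3] → sum 28  ≤ 45 ✓
[19, 2, 3, 10] → sum 34  ≤ 45 ✓
[2, 3, 10, 19] → sum 34  ≤ 45 ✓
[3, 10, 19, 12] → sum 44  ≤ 45 ✓
[10, 19, 12, 16] → sum 57
[19, 12, 16, 1] → sum 48
[12, 16, 1, 1] → sum 30  ≤ 45 ✓
[16, 1, 1, 7] → sum 25  ≤ 45 ✓
[1, 1, 7, 14] → sum 23  ≤ 45 ✓
[1, 7, 14, 15] → sum 37  ≤ 45 ✓
[7, 14, 15, 18] → sum 54
[14, 15, 18, 0] → sum 47
[15, 18, 0, 1] → sum 34  ≤ 45 ✓
10 windows satisfy the condition.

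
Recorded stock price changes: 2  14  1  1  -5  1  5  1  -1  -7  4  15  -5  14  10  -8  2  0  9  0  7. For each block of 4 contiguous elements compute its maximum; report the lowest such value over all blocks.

1

(2, 14, 1, 1) → max 14
(14, 1, 1, -5) → max 14
(1, 1, -5, 1) → max 1
(1, -5, 1, 5) → max 5
(-5, 1, 5, 1) → max 5
(1, 5, 1, -1) → max 5
(5, 1, -1, -7) → max 5
(1, -1, -7, 4) → max 4
(-1, -7, 4, 15) → max 15
(-7, 4, 15, -5) → max 15
(4, 15, -5, 14) → max 15
(15, -5, 14, 10) → max 15
(-5, 14, 10, -8) → max 14
(14, 10, -8, 2) → max 14
(10, -8, 2, 0) → max 10
(-8, 2, 0, 9) → max 9
(2, 0, 9, 0) → max 9
(0, 9, 0, 7) → max 9
Lowest of these is 1.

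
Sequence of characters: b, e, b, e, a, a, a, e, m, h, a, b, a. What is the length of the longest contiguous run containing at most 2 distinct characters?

5

Extend right; when distinct count exceeds 2, shrink from the left:
[b] 1 distinct, len 1
[b, e] 2 distinct, len 2
[b, e, b] 2 distinct, len 3
[b, e, b, e] 2 distinct, len 4
[e, a] 2 distinct, len 2
[e, a, a] 2 distinct, len 3
[e, a, a, a] 2 distinct, len 4
[e, a, a, a, e] 2 distinct, len 5
[e, m] 2 distinct, len 2
[m, h] 2 distinct, len 2
[h, a] 2 distinct, len 2
[a, b] 2 distinct, len 2
[a, b, a] 2 distinct, len 3
Longest length with ≤2 distinct: 5.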